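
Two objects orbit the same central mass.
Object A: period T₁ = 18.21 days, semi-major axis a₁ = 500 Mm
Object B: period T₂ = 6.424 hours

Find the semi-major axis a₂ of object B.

Convert to SI: T₁ = 18.21 days = 1.57334e+06 s; a₁ = 500 Mm = 5e+08 m; T₂ = 6.424 hours = 23126.4 s.
Kepler's third law: (T₁/T₂)² = (a₁/a₂)³ ⇒ a₂ = a₁ · (T₂/T₁)^(2/3).
T₂/T₁ = 23126.4 / 1.57334e+06 = 0.0146989.
a₂ = 5e+08 · (0.0146989)^(2/3) m ≈ 3e+07 m = 30 Mm.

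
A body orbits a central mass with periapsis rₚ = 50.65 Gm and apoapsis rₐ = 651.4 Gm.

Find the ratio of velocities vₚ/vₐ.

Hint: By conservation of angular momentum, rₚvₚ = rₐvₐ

Convert to SI: rₚ = 50.65 Gm = 5.065e+10 m; rₐ = 651.4 Gm = 6.514e+11 m.
Conservation of angular momentum gives rₚvₚ = rₐvₐ, so vₚ/vₐ = rₐ/rₚ.
vₚ/vₐ = 6.514e+11 / 5.065e+10 ≈ 12.86.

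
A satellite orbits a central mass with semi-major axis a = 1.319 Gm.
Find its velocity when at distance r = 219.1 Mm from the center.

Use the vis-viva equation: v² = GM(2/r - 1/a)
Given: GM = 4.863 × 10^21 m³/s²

Convert to SI: a = 1.319 Gm = 1.319e+09 m; r = 219.1 Mm = 2.191e+08 m.
Vis-viva: v = √(GM · (2/r − 1/a)).
2/r − 1/a = 2/2.191e+08 − 1/1.319e+09 = 8.3701e-09 m⁻¹.
v = √(4.863e+21 · 8.3701e-09) m/s ≈ 6.38e+06 m/s = 6380 km/s.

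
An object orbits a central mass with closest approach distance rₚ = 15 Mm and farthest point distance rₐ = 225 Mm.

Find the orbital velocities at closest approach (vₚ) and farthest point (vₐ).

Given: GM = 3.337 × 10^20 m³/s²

Convert to SI: rₚ = 15 Mm = 1.5e+07 m; rₐ = 225 Mm = 2.25e+08 m.
Use the vis-viva equation v² = GM(2/r − 1/a) with a = (rₚ + rₐ)/2 = (1.5e+07 + 2.25e+08)/2 = 1.2e+08 m.
vₚ = √(GM · (2/rₚ − 1/a)) = √(3.337e+20 · (2/1.5e+07 − 1/1.2e+08)) m/s ≈ 6.459e+06 m/s = 6459 km/s.
vₐ = √(GM · (2/rₐ − 1/a)) = √(3.337e+20 · (2/2.25e+08 − 1/1.2e+08)) m/s ≈ 4.306e+05 m/s = 430.6 km/s.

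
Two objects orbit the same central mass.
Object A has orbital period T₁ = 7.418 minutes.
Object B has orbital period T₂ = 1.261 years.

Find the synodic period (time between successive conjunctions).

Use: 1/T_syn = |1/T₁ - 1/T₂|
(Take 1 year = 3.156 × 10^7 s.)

Convert to SI: T₁ = 7.418 minutes = 445.08 s; T₂ = 1.261 years = 3.97972e+07 s.
T_syn = |T₁ · T₂ / (T₁ − T₂)|.
T_syn = |445.08 · 3.97972e+07 / (445.08 − 3.97972e+07)| s ≈ 445.1 s = 7.418 minutes.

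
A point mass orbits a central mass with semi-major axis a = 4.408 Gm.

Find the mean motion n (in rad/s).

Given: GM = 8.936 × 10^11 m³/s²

Convert to SI: a = 4.408 Gm = 4.408e+09 m.
n = √(GM / a³).
n = √(8.936e+11 / (4.408e+09)³) rad/s ≈ 3.23e-09 rad/s.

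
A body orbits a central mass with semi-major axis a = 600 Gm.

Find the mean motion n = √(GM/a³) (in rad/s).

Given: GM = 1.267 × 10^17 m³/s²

Convert to SI: a = 600 Gm = 6e+11 m.
n = √(GM / a³).
n = √(1.267e+17 / (6e+11)³) rad/s ≈ 7.659e-10 rad/s.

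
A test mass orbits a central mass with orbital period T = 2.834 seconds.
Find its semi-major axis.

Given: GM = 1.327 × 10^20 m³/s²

Invert Kepler's third law: a = (GM · T² / (4π²))^(1/3).
Substituting T = 2.834 s and GM = 1.327e+20 m³/s²:
a = (1.327e+20 · (2.834)² / (4π²))^(1/3) m
a ≈ 3e+06 m = 3 Mm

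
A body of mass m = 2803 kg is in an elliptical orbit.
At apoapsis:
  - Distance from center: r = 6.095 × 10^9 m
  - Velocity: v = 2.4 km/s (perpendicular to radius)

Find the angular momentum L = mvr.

Convert to SI: v = 2.4 km/s = 2400 m/s.
Since v is perpendicular to r, L = m · v · r.
L = 2803 · 2400 · 6.095e+09 kg·m²/s ≈ 4.1e+16 kg·m²/s.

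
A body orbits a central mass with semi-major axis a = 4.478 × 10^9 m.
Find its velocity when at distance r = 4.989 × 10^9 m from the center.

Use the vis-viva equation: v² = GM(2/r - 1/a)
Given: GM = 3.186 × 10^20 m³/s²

Vis-viva: v = √(GM · (2/r − 1/a)).
2/r − 1/a = 2/4.989e+09 − 1/4.478e+09 = 1.77568e-10 m⁻¹.
v = √(3.186e+20 · 1.77568e-10) m/s ≈ 2.379e+05 m/s = 237.9 km/s.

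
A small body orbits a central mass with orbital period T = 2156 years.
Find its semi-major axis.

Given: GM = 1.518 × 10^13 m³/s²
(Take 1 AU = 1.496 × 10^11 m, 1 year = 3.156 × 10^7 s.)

Convert to SI: T = 2156 years = 6.80434e+10 s.
Invert Kepler's third law: a = (GM · T² / (4π²))^(1/3).
Substituting T = 6.80434e+10 s and GM = 1.518e+13 m³/s²:
a = (1.518e+13 · (6.80434e+10)² / (4π²))^(1/3) m
a ≈ 1.212e+11 m = 0.8101 AU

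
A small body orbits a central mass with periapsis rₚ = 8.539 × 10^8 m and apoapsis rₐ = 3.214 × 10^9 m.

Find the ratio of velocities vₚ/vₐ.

Conservation of angular momentum gives rₚvₚ = rₐvₐ, so vₚ/vₐ = rₐ/rₚ.
vₚ/vₐ = 3.214e+09 / 8.539e+08 ≈ 3.764.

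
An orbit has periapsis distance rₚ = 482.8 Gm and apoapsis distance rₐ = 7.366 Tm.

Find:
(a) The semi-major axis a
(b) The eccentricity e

Convert to SI: rₚ = 482.8 Gm = 4.828e+11 m; rₐ = 7.366 Tm = 7.366e+12 m.
(a) a = (rₚ + rₐ) / 2 = (4.828e+11 + 7.366e+12) / 2 ≈ 3.924e+12 m = 3.924 Tm.
(b) e = (rₐ − rₚ) / (rₐ + rₚ) = (7.366e+12 − 4.828e+11) / (7.366e+12 + 4.828e+11) ≈ 0.877.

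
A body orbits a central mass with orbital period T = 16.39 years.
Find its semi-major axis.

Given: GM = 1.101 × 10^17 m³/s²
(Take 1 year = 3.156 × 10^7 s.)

Convert to SI: T = 16.39 years = 5.17268e+08 s.
Invert Kepler's third law: a = (GM · T² / (4π²))^(1/3).
Substituting T = 5.17268e+08 s and GM = 1.101e+17 m³/s²:
a = (1.101e+17 · (5.17268e+08)² / (4π²))^(1/3) m
a ≈ 9.07e+10 m = 90.7 Gm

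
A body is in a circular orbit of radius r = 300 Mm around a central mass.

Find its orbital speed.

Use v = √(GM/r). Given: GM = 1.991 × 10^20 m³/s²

Convert to SI: r = 300 Mm = 3e+08 m.
For a circular orbit, gravity supplies the centripetal force, so v = √(GM / r).
v = √(1.991e+20 / 3e+08) m/s ≈ 8.147e+05 m/s = 814.7 km/s.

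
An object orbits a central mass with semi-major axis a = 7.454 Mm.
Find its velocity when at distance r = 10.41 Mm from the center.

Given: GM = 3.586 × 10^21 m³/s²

Convert to SI: a = 7.454 Mm = 7.454e+06 m; r = 10.41 Mm = 1.041e+07 m.
Vis-viva: v = √(GM · (2/r − 1/a)).
2/r − 1/a = 2/1.041e+07 − 1/7.454e+06 = 5.79668e-08 m⁻¹.
v = √(3.586e+21 · 5.79668e-08) m/s ≈ 1.442e+07 m/s = 1.442e+04 km/s.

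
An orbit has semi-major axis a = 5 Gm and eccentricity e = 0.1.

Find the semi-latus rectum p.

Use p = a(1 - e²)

Convert to SI: a = 5 Gm = 5e+09 m.
p = a (1 − e²).
p = 5e+09 · (1 − (0.1)²) = 5e+09 · 0.99 ≈ 4.95e+09 m = 4.95 Gm.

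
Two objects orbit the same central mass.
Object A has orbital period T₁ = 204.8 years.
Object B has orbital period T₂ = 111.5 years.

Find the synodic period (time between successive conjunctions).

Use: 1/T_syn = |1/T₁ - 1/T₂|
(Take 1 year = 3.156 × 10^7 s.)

Convert to SI: T₁ = 204.8 years = 6.46349e+09 s; T₂ = 111.5 years = 3.51894e+09 s.
T_syn = |T₁ · T₂ / (T₁ − T₂)|.
T_syn = |6.46349e+09 · 3.51894e+09 / (6.46349e+09 − 3.51894e+09)| s ≈ 7.724e+09 s = 244.8 years.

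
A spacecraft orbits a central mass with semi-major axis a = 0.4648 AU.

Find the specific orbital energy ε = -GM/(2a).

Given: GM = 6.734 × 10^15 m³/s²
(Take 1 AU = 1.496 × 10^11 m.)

Convert to SI: a = 0.4648 AU = 6.95341e+10 m.
ε = −GM / (2a).
ε = −6.734e+15 / (2 · 6.95341e+10) J/kg ≈ -4.842e+04 J/kg = -48.42 kJ/kg.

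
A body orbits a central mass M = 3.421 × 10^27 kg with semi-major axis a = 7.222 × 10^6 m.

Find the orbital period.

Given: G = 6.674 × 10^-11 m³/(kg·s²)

GM = G · M = 6.674e-11 · 3.421e+27 = 2.28318e+17 m³/s².
Kepler's third law: T = 2π √(a³ / GM).
Substituting a = 7.222e+06 m and GM = 2.28318e+17 m³/s²:
T = 2π √((7.222e+06)³ / 2.28318e+17) s
T ≈ 255.2 s = 4.253 minutes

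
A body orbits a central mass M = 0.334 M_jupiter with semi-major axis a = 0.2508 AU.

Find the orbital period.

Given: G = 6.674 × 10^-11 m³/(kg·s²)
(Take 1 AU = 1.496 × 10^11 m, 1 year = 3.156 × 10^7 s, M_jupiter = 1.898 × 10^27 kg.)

Convert to SI: a = 0.2508 AU = 3.75197e+10 m; M = 0.334 M_jupiter = 6.33932e+26 kg.
GM = G · M = 6.674e-11 · 6.33932e+26 = 4.23086e+16 m³/s².
Kepler's third law: T = 2π √(a³ / GM).
Substituting a = 3.75197e+10 m and GM = 4.23086e+16 m³/s²:
T = 2π √((3.75197e+10)³ / 4.23086e+16) s
T ≈ 2.22e+08 s = 7.034 years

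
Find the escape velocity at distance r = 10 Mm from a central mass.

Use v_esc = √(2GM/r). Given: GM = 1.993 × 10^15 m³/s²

Convert to SI: r = 10 Mm = 1e+07 m.
Escape velocity comes from setting total energy to zero: ½v² − GM/r = 0 ⇒ v_esc = √(2GM / r).
v_esc = √(2 · 1.993e+15 / 1e+07) m/s ≈ 1.996e+04 m/s = 19.96 km/s.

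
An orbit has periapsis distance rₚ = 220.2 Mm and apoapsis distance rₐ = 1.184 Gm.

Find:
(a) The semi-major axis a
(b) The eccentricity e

Convert to SI: rₚ = 220.2 Mm = 2.202e+08 m; rₐ = 1.184 Gm = 1.184e+09 m.
(a) a = (rₚ + rₐ) / 2 = (2.202e+08 + 1.184e+09) / 2 ≈ 7.021e+08 m = 702.1 Mm.
(b) e = (rₐ − rₚ) / (rₐ + rₚ) = (1.184e+09 − 2.202e+08) / (1.184e+09 + 2.202e+08) ≈ 0.6864.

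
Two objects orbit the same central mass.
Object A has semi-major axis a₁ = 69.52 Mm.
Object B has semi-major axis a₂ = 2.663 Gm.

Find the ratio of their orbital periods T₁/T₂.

Convert to SI: a₁ = 69.52 Mm = 6.952e+07 m; a₂ = 2.663 Gm = 2.663e+09 m.
From Kepler's third law, (T₁/T₂)² = (a₁/a₂)³, so T₁/T₂ = (a₁/a₂)^(3/2).
a₁/a₂ = 6.952e+07 / 2.663e+09 = 0.0261059.
T₁/T₂ = (0.0261059)^(3/2) ≈ 0.004218.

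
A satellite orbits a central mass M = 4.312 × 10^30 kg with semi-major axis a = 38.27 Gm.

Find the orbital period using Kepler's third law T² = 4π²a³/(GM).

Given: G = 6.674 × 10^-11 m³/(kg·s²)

Convert to SI: a = 38.27 Gm = 3.827e+10 m.
GM = G · M = 6.674e-11 · 4.312e+30 = 2.87783e+20 m³/s².
Kepler's third law: T = 2π √(a³ / GM).
Substituting a = 3.827e+10 m and GM = 2.87783e+20 m³/s²:
T = 2π √((3.827e+10)³ / 2.87783e+20) s
T ≈ 2.773e+06 s = 32.09 days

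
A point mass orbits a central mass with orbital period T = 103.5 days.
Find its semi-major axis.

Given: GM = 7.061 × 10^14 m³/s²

Convert to SI: T = 103.5 days = 8.9424e+06 s.
Invert Kepler's third law: a = (GM · T² / (4π²))^(1/3).
Substituting T = 8.9424e+06 s and GM = 7.061e+14 m³/s²:
a = (7.061e+14 · (8.9424e+06)² / (4π²))^(1/3) m
a ≈ 1.127e+09 m = 1.127 Gm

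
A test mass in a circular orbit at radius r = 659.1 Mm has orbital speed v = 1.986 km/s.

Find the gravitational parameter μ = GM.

Convert to SI: r = 659.1 Mm = 6.591e+08 m; v = 1.986 km/s = 1986 m/s.
For a circular orbit v² = GM/r, so GM = v² · r.
GM = (1986)² · 6.591e+08 m³/s² ≈ 2.6e+15 m³/s² = 2.6 × 10^15 m³/s².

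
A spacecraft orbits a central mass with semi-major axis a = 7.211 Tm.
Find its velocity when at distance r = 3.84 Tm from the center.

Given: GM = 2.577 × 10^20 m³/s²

Convert to SI: a = 7.211 Tm = 7.211e+12 m; r = 3.84 Tm = 3.84e+12 m.
Vis-viva: v = √(GM · (2/r − 1/a)).
2/r − 1/a = 2/3.84e+12 − 1/7.211e+12 = 3.82156e-13 m⁻¹.
v = √(2.577e+20 · 3.82156e-13) m/s ≈ 9924 m/s = 9.924 km/s.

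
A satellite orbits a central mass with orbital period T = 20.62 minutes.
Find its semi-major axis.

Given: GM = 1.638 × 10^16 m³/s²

Convert to SI: T = 20.62 minutes = 1237.2 s.
Invert Kepler's third law: a = (GM · T² / (4π²))^(1/3).
Substituting T = 1237.2 s and GM = 1.638e+16 m³/s²:
a = (1.638e+16 · (1237.2)² / (4π²))^(1/3) m
a ≈ 8.596e+06 m = 8.596 × 10^6 m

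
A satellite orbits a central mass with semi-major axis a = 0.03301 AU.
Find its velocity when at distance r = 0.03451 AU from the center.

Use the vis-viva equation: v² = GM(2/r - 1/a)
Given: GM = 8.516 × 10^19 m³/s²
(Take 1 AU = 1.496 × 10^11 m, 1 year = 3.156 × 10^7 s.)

Convert to SI: a = 0.03301 AU = 4.9383e+09 m; r = 0.03451 AU = 5.1627e+09 m.
Vis-viva: v = √(GM · (2/r − 1/a)).
2/r − 1/a = 2/5.1627e+09 − 1/4.9383e+09 = 1.84895e-10 m⁻¹.
v = √(8.516e+19 · 1.84895e-10) m/s ≈ 1.255e+05 m/s = 26.47 AU/year.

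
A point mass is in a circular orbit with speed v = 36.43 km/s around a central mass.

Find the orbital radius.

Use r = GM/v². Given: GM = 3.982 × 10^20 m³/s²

Convert to SI: v = 36.43 km/s = 36430 m/s.
For a circular orbit, v² = GM / r, so r = GM / v².
r = 3.982e+20 / (36430)² m ≈ 3e+11 m = 300 Gm.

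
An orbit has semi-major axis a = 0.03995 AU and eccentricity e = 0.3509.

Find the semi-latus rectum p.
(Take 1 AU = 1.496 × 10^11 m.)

Convert to SI: a = 0.03995 AU = 5.97652e+09 m.
p = a (1 − e²).
p = 5.97652e+09 · (1 − (0.3509)²) = 5.97652e+09 · 0.876869 ≈ 5.241e+09 m = 0.03503 AU.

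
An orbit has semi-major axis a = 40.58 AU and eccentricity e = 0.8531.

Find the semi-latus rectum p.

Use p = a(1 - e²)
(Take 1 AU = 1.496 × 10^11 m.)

Convert to SI: a = 40.58 AU = 6.07077e+12 m.
p = a (1 − e²).
p = 6.07077e+12 · (1 − (0.8531)²) = 6.07077e+12 · 0.27222 ≈ 1.653e+12 m = 11.05 AU.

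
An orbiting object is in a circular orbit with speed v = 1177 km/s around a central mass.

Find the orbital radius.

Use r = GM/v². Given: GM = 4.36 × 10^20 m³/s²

Convert to SI: v = 1177 km/s = 1.177e+06 m/s.
For a circular orbit, v² = GM / r, so r = GM / v².
r = 4.36e+20 / (1.177e+06)² m ≈ 3.147e+08 m = 314.7 Mm.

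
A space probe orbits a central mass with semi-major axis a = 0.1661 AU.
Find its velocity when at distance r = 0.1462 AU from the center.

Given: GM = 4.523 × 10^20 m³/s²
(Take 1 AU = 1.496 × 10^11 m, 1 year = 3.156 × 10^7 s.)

Convert to SI: a = 0.1661 AU = 2.48486e+10 m; r = 0.1462 AU = 2.18715e+10 m.
Vis-viva: v = √(GM · (2/r − 1/a)).
2/r − 1/a = 2/2.18715e+10 − 1/2.48486e+10 = 5.11993e-11 m⁻¹.
v = √(4.523e+20 · 5.11993e-11) m/s ≈ 1.522e+05 m/s = 32.1 AU/year.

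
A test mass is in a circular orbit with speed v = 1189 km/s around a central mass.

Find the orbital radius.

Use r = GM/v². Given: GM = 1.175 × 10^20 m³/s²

Convert to SI: v = 1189 km/s = 1.189e+06 m/s.
For a circular orbit, v² = GM / r, so r = GM / v².
r = 1.175e+20 / (1.189e+06)² m ≈ 8.311e+07 m = 8.311 × 10^7 m.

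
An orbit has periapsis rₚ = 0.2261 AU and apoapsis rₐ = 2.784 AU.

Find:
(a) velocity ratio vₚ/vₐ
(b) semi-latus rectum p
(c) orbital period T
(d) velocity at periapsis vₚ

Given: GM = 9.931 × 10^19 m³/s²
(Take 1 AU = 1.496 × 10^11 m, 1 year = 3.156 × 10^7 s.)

Convert to SI: rₚ = 0.2261 AU = 3.38246e+10 m; rₐ = 2.784 AU = 4.16486e+11 m.
(a) Conservation of angular momentum (rₚvₚ = rₐvₐ) gives vₚ/vₐ = rₐ/rₚ = 4.16486e+11/3.38246e+10 ≈ 12.31
(b) From a = (rₚ + rₐ)/2 = 2.25155e+11 m and e = (rₐ − rₚ)/(rₐ + rₚ) = 0.849772, p = a(1 − e²) = 2.25155e+11 · (1 − (0.849772)²) ≈ 6.257e+10 m
(c) With a = (rₚ + rₐ)/2 = 2.25155e+11 m, T = 2π √(a³/GM) = 2π √((2.25155e+11)³/9.931e+19) s ≈ 6.736e+07 s
(d) With a = (rₚ + rₐ)/2 = 2.25155e+11 m, vₚ = √(GM (2/rₚ − 1/a)) = √(9.931e+19 · (2/3.38246e+10 − 1/2.25155e+11)) m/s ≈ 7.37e+04 m/s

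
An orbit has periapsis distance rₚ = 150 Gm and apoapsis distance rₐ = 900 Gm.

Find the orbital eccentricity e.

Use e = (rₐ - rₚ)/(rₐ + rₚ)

Convert to SI: rₚ = 150 Gm = 1.5e+11 m; rₐ = 900 Gm = 9e+11 m.
e = (rₐ − rₚ) / (rₐ + rₚ).
e = (9e+11 − 1.5e+11) / (9e+11 + 1.5e+11) = 7.5e+11 / 1.05e+12 ≈ 0.7143.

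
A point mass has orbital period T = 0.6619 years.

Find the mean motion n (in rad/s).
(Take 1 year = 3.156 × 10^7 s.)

Convert to SI: T = 0.6619 years = 2.08896e+07 s.
n = 2π / T.
n = 2π / 2.08896e+07 s ≈ 3.008e-07 rad/s.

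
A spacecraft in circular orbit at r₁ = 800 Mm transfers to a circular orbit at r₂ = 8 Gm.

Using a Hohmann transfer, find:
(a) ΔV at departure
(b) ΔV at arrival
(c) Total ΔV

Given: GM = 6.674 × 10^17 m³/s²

Convert to SI: r₁ = 800 Mm = 8e+08 m; r₂ = 8 Gm = 8e+09 m.
Transfer semi-major axis: a_t = (r₁ + r₂)/2 = (8e+08 + 8e+09)/2 = 4.4e+09 m.
Circular speeds: v₁ = √(GM/r₁) = 28883.4 m/s, v₂ = √(GM/r₂) = 9133.73 m/s.
Transfer speeds (vis-viva v² = GM(2/r − 1/a_t)): v₁ᵗ = 38946.4 m/s, v₂ᵗ = 3894.64 m/s.
(a) ΔV₁ = |v₁ᵗ − v₁| ≈ 1.006e+04 m/s = 10.06 km/s.
(b) ΔV₂ = |v₂ − v₂ᵗ| ≈ 5239 m/s = 5.239 km/s.
(c) ΔV_total = ΔV₁ + ΔV₂ ≈ 1.53e+04 m/s = 15.3 km/s.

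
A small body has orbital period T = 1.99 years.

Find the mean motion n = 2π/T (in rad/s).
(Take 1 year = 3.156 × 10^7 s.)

Convert to SI: T = 1.99 years = 6.28044e+07 s.
n = 2π / T.
n = 2π / 6.28044e+07 s ≈ 1e-07 rad/s.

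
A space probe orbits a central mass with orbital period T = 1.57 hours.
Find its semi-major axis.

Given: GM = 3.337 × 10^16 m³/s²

Convert to SI: T = 1.57 hours = 5652 s.
Invert Kepler's third law: a = (GM · T² / (4π²))^(1/3).
Substituting T = 5652 s and GM = 3.337e+16 m³/s²:
a = (3.337e+16 · (5652)² / (4π²))^(1/3) m
a ≈ 3e+07 m = 30 Mm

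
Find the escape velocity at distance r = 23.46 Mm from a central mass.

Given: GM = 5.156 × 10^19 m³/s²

Convert to SI: r = 23.46 Mm = 2.346e+07 m.
Escape velocity comes from setting total energy to zero: ½v² − GM/r = 0 ⇒ v_esc = √(2GM / r).
v_esc = √(2 · 5.156e+19 / 2.346e+07) m/s ≈ 2.097e+06 m/s = 2097 km/s.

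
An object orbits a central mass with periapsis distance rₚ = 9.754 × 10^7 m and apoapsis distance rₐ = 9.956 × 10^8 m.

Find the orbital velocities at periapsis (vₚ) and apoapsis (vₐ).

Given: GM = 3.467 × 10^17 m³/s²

Use the vis-viva equation v² = GM(2/r − 1/a) with a = (rₚ + rₐ)/2 = (9.754e+07 + 9.956e+08)/2 = 5.4657e+08 m.
vₚ = √(GM · (2/rₚ − 1/a)) = √(3.467e+17 · (2/9.754e+07 − 1/5.4657e+08)) m/s ≈ 8.046e+04 m/s = 80.46 km/s.
vₐ = √(GM · (2/rₐ − 1/a)) = √(3.467e+17 · (2/9.956e+08 − 1/5.4657e+08)) m/s ≈ 7883 m/s = 7.883 km/s.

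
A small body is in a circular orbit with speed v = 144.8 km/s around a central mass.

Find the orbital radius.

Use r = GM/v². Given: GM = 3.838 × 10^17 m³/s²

Convert to SI: v = 144.8 km/s = 144800 m/s.
For a circular orbit, v² = GM / r, so r = GM / v².
r = 3.838e+17 / (144800)² m ≈ 1.83e+07 m = 1.83 × 10^7 m.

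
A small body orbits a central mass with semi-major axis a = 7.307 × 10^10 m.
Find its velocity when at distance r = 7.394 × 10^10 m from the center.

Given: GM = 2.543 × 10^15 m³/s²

Vis-viva: v = √(GM · (2/r − 1/a)).
2/r − 1/a = 2/7.394e+10 − 1/7.307e+10 = 1.33635e-11 m⁻¹.
v = √(2.543e+15 · 1.33635e-11) m/s ≈ 184.3 m/s = 184.3 m/s.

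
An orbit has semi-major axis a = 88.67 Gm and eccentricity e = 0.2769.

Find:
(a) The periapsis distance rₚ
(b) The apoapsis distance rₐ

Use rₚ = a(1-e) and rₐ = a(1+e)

Convert to SI: a = 88.67 Gm = 8.867e+10 m.
(a) rₚ = a(1 − e) = 8.867e+10 · (1 − 0.2769) = 8.867e+10 · 0.7231 ≈ 6.412e+10 m = 64.12 Gm.
(b) rₐ = a(1 + e) = 8.867e+10 · (1 + 0.2769) = 8.867e+10 · 1.2769 ≈ 1.132e+11 m = 113.2 Gm.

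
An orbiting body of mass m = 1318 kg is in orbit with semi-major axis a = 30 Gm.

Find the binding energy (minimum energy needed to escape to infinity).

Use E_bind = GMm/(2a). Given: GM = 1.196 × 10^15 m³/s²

Convert to SI: a = 30 Gm = 3e+10 m.
Total orbital energy is E = −GMm/(2a); binding energy is E_bind = −E = GMm/(2a).
E_bind = 1.196e+15 · 1318 / (2 · 3e+10) J ≈ 2.627e+07 J = 26.27 MJ.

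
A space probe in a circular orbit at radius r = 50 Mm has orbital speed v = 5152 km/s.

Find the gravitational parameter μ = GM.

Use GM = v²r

Convert to SI: r = 50 Mm = 5e+07 m; v = 5152 km/s = 5.152e+06 m/s.
For a circular orbit v² = GM/r, so GM = v² · r.
GM = (5.152e+06)² · 5e+07 m³/s² ≈ 1.327e+21 m³/s² = 1.327 × 10^21 m³/s².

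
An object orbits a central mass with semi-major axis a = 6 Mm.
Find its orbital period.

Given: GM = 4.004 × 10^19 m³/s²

Convert to SI: a = 6 Mm = 6e+06 m.
Kepler's third law: T = 2π √(a³ / GM).
Substituting a = 6e+06 m and GM = 4.004e+19 m³/s²:
T = 2π √((6e+06)³ / 4.004e+19) s
T ≈ 14.59 s = 14.59 seconds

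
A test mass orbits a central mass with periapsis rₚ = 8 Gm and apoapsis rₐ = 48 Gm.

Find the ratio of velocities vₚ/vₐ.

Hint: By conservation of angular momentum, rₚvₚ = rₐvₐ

Convert to SI: rₚ = 8 Gm = 8e+09 m; rₐ = 48 Gm = 4.8e+10 m.
Conservation of angular momentum gives rₚvₚ = rₐvₐ, so vₚ/vₐ = rₐ/rₚ.
vₚ/vₐ = 4.8e+10 / 8e+09 ≈ 6.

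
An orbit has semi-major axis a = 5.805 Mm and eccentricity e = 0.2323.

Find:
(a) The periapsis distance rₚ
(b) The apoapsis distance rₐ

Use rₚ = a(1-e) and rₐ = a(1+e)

Convert to SI: a = 5.805 Mm = 5.805e+06 m.
(a) rₚ = a(1 − e) = 5.805e+06 · (1 − 0.2323) = 5.805e+06 · 0.7677 ≈ 4.456e+06 m = 4.456 Mm.
(b) rₐ = a(1 + e) = 5.805e+06 · (1 + 0.2323) = 5.805e+06 · 1.2323 ≈ 7.154e+06 m = 7.154 Mm.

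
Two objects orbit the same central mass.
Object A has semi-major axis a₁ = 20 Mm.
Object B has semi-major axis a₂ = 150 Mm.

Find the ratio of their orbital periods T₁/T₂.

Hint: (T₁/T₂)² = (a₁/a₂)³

Convert to SI: a₁ = 20 Mm = 2e+07 m; a₂ = 150 Mm = 1.5e+08 m.
From Kepler's third law, (T₁/T₂)² = (a₁/a₂)³, so T₁/T₂ = (a₁/a₂)^(3/2).
a₁/a₂ = 2e+07 / 1.5e+08 = 0.133333.
T₁/T₂ = (0.133333)^(3/2) ≈ 0.04869.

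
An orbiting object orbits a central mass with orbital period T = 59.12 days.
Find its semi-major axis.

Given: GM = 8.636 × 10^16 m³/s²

Convert to SI: T = 59.12 days = 5.10797e+06 s.
Invert Kepler's third law: a = (GM · T² / (4π²))^(1/3).
Substituting T = 5.10797e+06 s and GM = 8.636e+16 m³/s²:
a = (8.636e+16 · (5.10797e+06)² / (4π²))^(1/3) m
a ≈ 3.85e+09 m = 3.85 Gm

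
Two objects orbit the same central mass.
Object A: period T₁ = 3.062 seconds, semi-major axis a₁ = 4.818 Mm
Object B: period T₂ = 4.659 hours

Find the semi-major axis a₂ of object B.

Convert to SI: a₁ = 4.818 Mm = 4.818e+06 m; T₂ = 4.659 hours = 16772.4 s.
Kepler's third law: (T₁/T₂)² = (a₁/a₂)³ ⇒ a₂ = a₁ · (T₂/T₁)^(2/3).
T₂/T₁ = 16772.4 / 3.062 = 5477.6.
a₂ = 4.818e+06 · (5477.6)^(2/3) m ≈ 1.497e+09 m = 1.497 Gm.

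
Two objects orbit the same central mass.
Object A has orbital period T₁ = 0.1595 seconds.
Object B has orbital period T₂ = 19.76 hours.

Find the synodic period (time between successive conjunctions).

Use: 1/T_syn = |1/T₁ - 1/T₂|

Convert to SI: T₂ = 19.76 hours = 71136 s.
T_syn = |T₁ · T₂ / (T₁ − T₂)|.
T_syn = |0.1595 · 71136 / (0.1595 − 71136)| s ≈ 0.1595 s = 0.1595 seconds.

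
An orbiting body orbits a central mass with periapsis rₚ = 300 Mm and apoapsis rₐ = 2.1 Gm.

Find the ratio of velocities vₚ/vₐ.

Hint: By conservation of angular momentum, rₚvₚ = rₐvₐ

Convert to SI: rₚ = 300 Mm = 3e+08 m; rₐ = 2.1 Gm = 2.1e+09 m.
Conservation of angular momentum gives rₚvₚ = rₐvₐ, so vₚ/vₐ = rₐ/rₚ.
vₚ/vₐ = 2.1e+09 / 3e+08 ≈ 7.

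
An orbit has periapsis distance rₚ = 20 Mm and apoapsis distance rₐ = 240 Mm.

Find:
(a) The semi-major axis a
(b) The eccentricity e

Convert to SI: rₚ = 20 Mm = 2e+07 m; rₐ = 240 Mm = 2.4e+08 m.
(a) a = (rₚ + rₐ) / 2 = (2e+07 + 2.4e+08) / 2 ≈ 1.3e+08 m = 130 Mm.
(b) e = (rₐ − rₚ) / (rₐ + rₚ) = (2.4e+08 − 2e+07) / (2.4e+08 + 2e+07) ≈ 0.8462.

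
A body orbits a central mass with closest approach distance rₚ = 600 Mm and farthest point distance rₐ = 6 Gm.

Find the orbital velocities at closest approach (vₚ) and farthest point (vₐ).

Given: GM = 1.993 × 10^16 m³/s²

Convert to SI: rₚ = 600 Mm = 6e+08 m; rₐ = 6 Gm = 6e+09 m.
Use the vis-viva equation v² = GM(2/r − 1/a) with a = (rₚ + rₐ)/2 = (6e+08 + 6e+09)/2 = 3.3e+09 m.
vₚ = √(GM · (2/rₚ − 1/a)) = √(1.993e+16 · (2/6e+08 − 1/3.3e+09)) m/s ≈ 7771 m/s = 7.771 km/s.
vₐ = √(GM · (2/rₐ − 1/a)) = √(1.993e+16 · (2/6e+09 − 1/3.3e+09)) m/s ≈ 777.1 m/s = 777.1 m/s.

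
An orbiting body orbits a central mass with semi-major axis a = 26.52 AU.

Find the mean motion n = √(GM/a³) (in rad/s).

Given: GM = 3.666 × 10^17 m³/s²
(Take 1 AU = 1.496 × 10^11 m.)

Convert to SI: a = 26.52 AU = 3.96739e+12 m.
n = √(GM / a³).
n = √(3.666e+17 / (3.96739e+12)³) rad/s ≈ 7.662e-11 rad/s.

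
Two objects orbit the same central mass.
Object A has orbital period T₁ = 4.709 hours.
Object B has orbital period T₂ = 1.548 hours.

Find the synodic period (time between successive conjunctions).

Convert to SI: T₁ = 4.709 hours = 16952.4 s; T₂ = 1.548 hours = 5572.8 s.
T_syn = |T₁ · T₂ / (T₁ − T₂)|.
T_syn = |16952.4 · 5572.8 / (16952.4 − 5572.8)| s ≈ 8302 s = 2.306 hours.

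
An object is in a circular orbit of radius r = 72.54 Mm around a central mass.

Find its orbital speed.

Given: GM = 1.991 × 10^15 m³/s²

Convert to SI: r = 72.54 Mm = 7.254e+07 m.
For a circular orbit, gravity supplies the centripetal force, so v = √(GM / r).
v = √(1.991e+15 / 7.254e+07) m/s ≈ 5239 m/s = 5.239 km/s.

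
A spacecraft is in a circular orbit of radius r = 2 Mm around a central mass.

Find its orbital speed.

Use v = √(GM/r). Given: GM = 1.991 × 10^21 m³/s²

Convert to SI: r = 2 Mm = 2e+06 m.
For a circular orbit, gravity supplies the centripetal force, so v = √(GM / r).
v = √(1.991e+21 / 2e+06) m/s ≈ 3.155e+07 m/s = 3.155e+04 km/s.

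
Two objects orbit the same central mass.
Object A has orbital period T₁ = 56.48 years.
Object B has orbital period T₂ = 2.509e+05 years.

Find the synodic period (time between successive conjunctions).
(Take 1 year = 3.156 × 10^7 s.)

Convert to SI: T₁ = 56.48 years = 1.78251e+09 s; T₂ = 2.509e+05 years = 7.9184e+12 s.
T_syn = |T₁ · T₂ / (T₁ − T₂)|.
T_syn = |1.78251e+09 · 7.9184e+12 / (1.78251e+09 − 7.9184e+12)| s ≈ 1.783e+09 s = 56.49 years.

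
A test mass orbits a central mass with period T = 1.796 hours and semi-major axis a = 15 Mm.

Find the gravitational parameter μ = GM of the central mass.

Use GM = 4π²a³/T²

Convert to SI: T = 1.796 hours = 6465.6 s; a = 15 Mm = 1.5e+07 m.
GM = 4π² · a³ / T².
GM = 4π² · (1.5e+07)³ / (6465.6)² m³/s² ≈ 3.187e+15 m³/s² = 3.187 × 10^15 m³/s².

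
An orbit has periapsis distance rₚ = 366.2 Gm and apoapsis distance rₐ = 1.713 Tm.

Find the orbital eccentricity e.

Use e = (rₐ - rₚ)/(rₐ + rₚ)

Convert to SI: rₚ = 366.2 Gm = 3.662e+11 m; rₐ = 1.713 Tm = 1.713e+12 m.
e = (rₐ − rₚ) / (rₐ + rₚ).
e = (1.713e+12 − 3.662e+11) / (1.713e+12 + 3.662e+11) = 1.3468e+12 / 2.0792e+12 ≈ 0.6477.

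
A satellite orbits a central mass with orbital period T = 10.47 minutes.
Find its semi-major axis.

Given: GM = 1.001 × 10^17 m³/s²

Convert to SI: T = 10.47 minutes = 628.2 s.
Invert Kepler's third law: a = (GM · T² / (4π²))^(1/3).
Substituting T = 628.2 s and GM = 1.001e+17 m³/s²:
a = (1.001e+17 · (628.2)² / (4π²))^(1/3) m
a ≈ 1e+07 m = 10 Mm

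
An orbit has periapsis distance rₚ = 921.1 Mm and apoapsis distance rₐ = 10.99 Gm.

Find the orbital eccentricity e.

Convert to SI: rₚ = 921.1 Mm = 9.211e+08 m; rₐ = 10.99 Gm = 1.099e+10 m.
e = (rₐ − rₚ) / (rₐ + rₚ).
e = (1.099e+10 − 9.211e+08) / (1.099e+10 + 9.211e+08) = 1.00689e+10 / 1.19111e+10 ≈ 0.8453.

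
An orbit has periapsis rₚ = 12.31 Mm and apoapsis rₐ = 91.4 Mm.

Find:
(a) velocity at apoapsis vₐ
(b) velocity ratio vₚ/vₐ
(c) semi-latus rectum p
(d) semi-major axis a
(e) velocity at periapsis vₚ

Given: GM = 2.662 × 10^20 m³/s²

Convert to SI: rₚ = 12.31 Mm = 1.231e+07 m; rₐ = 91.4 Mm = 9.14e+07 m.
(a) With a = (rₚ + rₐ)/2 = 5.1855e+07 m, vₐ = √(GM (2/rₐ − 1/a)) = √(2.662e+20 · (2/9.14e+07 − 1/5.1855e+07)) m/s ≈ 8.315e+05 m/s
(b) Conservation of angular momentum (rₚvₚ = rₐvₐ) gives vₚ/vₐ = rₐ/rₚ = 9.14e+07/1.231e+07 ≈ 7.425
(c) From a = (rₚ + rₐ)/2 = 5.1855e+07 m and e = (rₐ − rₚ)/(rₐ + rₚ) = 0.762607, p = a(1 − e²) = 5.1855e+07 · (1 − (0.762607)²) ≈ 2.17e+07 m
(d) a = (rₚ + rₐ)/2 = (1.231e+07 + 9.14e+07)/2 ≈ 5.186e+07 m
(e) With a = (rₚ + rₐ)/2 = 5.1855e+07 m, vₚ = √(GM (2/rₚ − 1/a)) = √(2.662e+20 · (2/1.231e+07 − 1/5.1855e+07)) m/s ≈ 6.174e+06 m/s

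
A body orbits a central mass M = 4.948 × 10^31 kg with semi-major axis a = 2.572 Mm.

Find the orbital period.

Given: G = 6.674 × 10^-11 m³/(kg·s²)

Convert to SI: a = 2.572 Mm = 2.572e+06 m.
GM = G · M = 6.674e-11 · 4.948e+31 = 3.3023e+21 m³/s².
Kepler's third law: T = 2π √(a³ / GM).
Substituting a = 2.572e+06 m and GM = 3.3023e+21 m³/s²:
T = 2π √((2.572e+06)³ / 3.3023e+21) s
T ≈ 0.451 s = 0.451 seconds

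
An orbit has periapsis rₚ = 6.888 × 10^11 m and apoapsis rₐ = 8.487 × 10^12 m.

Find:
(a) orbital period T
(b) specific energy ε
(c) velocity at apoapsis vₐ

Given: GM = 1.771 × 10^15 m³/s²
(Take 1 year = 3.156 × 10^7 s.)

(a) With a = (rₚ + rₐ)/2 = 4.5879e+12 m, T = 2π √(a³/GM) = 2π √((4.5879e+12)³/1.771e+15) s ≈ 1.467e+12 s
(b) With a = (rₚ + rₐ)/2 = 4.5879e+12 m, ε = −GM/(2a) = −1.771e+15/(2 · 4.5879e+12) J/kg ≈ -193 J/kg
(c) With a = (rₚ + rₐ)/2 = 4.5879e+12 m, vₐ = √(GM (2/rₐ − 1/a)) = √(1.771e+15 · (2/8.487e+12 − 1/4.5879e+12)) m/s ≈ 5.597 m/s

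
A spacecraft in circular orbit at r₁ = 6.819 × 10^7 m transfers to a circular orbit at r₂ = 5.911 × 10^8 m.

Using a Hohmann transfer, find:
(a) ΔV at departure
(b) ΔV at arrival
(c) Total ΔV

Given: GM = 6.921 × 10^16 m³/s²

Transfer semi-major axis: a_t = (r₁ + r₂)/2 = (6.819e+07 + 5.911e+08)/2 = 3.29645e+08 m.
Circular speeds: v₁ = √(GM/r₁) = 31858.4 m/s, v₂ = √(GM/r₂) = 10820.7 m/s.
Transfer speeds (vis-viva v² = GM(2/r − 1/a_t)): v₁ᵗ = 42661 m/s, v₂ᵗ = 4921.43 m/s.
(a) ΔV₁ = |v₁ᵗ − v₁| ≈ 1.08e+04 m/s = 10.8 km/s.
(b) ΔV₂ = |v₂ − v₂ᵗ| ≈ 5899 m/s = 5.899 km/s.
(c) ΔV_total = ΔV₁ + ΔV₂ ≈ 1.67e+04 m/s = 16.7 km/s.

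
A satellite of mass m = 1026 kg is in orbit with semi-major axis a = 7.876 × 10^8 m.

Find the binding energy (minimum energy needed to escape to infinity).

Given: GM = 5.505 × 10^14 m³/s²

Total orbital energy is E = −GMm/(2a); binding energy is E_bind = −E = GMm/(2a).
E_bind = 5.505e+14 · 1026 / (2 · 7.876e+08) J ≈ 3.586e+08 J = 358.6 MJ.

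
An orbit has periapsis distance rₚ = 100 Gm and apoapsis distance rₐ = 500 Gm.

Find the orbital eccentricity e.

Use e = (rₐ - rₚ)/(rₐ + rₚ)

Convert to SI: rₚ = 100 Gm = 1e+11 m; rₐ = 500 Gm = 5e+11 m.
e = (rₐ − rₚ) / (rₐ + rₚ).
e = (5e+11 − 1e+11) / (5e+11 + 1e+11) = 4e+11 / 6e+11 ≈ 0.6667.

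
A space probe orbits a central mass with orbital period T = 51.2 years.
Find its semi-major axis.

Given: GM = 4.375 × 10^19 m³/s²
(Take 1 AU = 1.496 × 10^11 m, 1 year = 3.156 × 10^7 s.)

Convert to SI: T = 51.2 years = 1.61587e+09 s.
Invert Kepler's third law: a = (GM · T² / (4π²))^(1/3).
Substituting T = 1.61587e+09 s and GM = 4.375e+19 m³/s²:
a = (4.375e+19 · (1.61587e+09)² / (4π²))^(1/3) m
a ≈ 1.425e+12 m = 9.525 AU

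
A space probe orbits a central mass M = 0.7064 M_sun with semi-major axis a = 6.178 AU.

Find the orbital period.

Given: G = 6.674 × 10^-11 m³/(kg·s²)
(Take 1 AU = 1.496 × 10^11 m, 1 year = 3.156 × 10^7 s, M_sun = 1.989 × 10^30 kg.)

Convert to SI: a = 6.178 AU = 9.24229e+11 m; M = 0.7064 M_sun = 1.40503e+30 kg.
GM = G · M = 6.674e-11 · 1.40503e+30 = 9.37717e+19 m³/s².
Kepler's third law: T = 2π √(a³ / GM).
Substituting a = 9.24229e+11 m and GM = 9.37717e+19 m³/s²:
T = 2π √((9.24229e+11)³ / 9.37717e+19) s
T ≈ 5.765e+08 s = 18.27 years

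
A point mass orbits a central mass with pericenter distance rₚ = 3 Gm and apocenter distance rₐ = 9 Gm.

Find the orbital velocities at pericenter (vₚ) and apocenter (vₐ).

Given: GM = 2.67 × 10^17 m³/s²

Convert to SI: rₚ = 3 Gm = 3e+09 m; rₐ = 9 Gm = 9e+09 m.
Use the vis-viva equation v² = GM(2/r − 1/a) with a = (rₚ + rₐ)/2 = (3e+09 + 9e+09)/2 = 6e+09 m.
vₚ = √(GM · (2/rₚ − 1/a)) = √(2.67e+17 · (2/3e+09 − 1/6e+09)) m/s ≈ 1.155e+04 m/s = 11.55 km/s.
vₐ = √(GM · (2/rₐ − 1/a)) = √(2.67e+17 · (2/9e+09 − 1/6e+09)) m/s ≈ 3851 m/s = 3.851 km/s.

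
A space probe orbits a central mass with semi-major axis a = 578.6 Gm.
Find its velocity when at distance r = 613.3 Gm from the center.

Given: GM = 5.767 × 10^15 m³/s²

Convert to SI: a = 578.6 Gm = 5.786e+11 m; r = 613.3 Gm = 6.133e+11 m.
Vis-viva: v = √(GM · (2/r − 1/a)).
2/r − 1/a = 2/6.133e+11 − 1/5.786e+11 = 1.53274e-12 m⁻¹.
v = √(5.767e+15 · 1.53274e-12) m/s ≈ 94.02 m/s = 94.02 m/s.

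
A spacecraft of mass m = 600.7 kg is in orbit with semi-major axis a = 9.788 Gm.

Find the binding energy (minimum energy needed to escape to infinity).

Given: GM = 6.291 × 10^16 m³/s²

Convert to SI: a = 9.788 Gm = 9.788e+09 m.
Total orbital energy is E = −GMm/(2a); binding energy is E_bind = −E = GMm/(2a).
E_bind = 6.291e+16 · 600.7 / (2 · 9.788e+09) J ≈ 1.93e+09 J = 1.93 GJ.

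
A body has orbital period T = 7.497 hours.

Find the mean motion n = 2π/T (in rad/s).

Convert to SI: T = 7.497 hours = 26989.2 s.
n = 2π / T.
n = 2π / 26989.2 s ≈ 0.0002328 rad/s.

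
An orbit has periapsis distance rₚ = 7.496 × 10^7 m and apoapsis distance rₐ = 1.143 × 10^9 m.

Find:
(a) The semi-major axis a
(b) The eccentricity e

(a) a = (rₚ + rₐ) / 2 = (7.496e+07 + 1.143e+09) / 2 ≈ 6.09e+08 m = 6.09 × 10^8 m.
(b) e = (rₐ − rₚ) / (rₐ + rₚ) = (1.143e+09 − 7.496e+07) / (1.143e+09 + 7.496e+07) ≈ 0.8769.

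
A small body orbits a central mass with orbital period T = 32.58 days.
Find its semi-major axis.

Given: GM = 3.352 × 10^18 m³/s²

Convert to SI: T = 32.58 days = 2.81491e+06 s.
Invert Kepler's third law: a = (GM · T² / (4π²))^(1/3).
Substituting T = 2.81491e+06 s and GM = 3.352e+18 m³/s²:
a = (3.352e+18 · (2.81491e+06)² / (4π²))^(1/3) m
a ≈ 8.762e+09 m = 8.762 × 10^9 m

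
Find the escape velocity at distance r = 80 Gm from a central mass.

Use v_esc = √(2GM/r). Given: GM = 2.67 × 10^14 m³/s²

Convert to SI: r = 80 Gm = 8e+10 m.
Escape velocity comes from setting total energy to zero: ½v² − GM/r = 0 ⇒ v_esc = √(2GM / r).
v_esc = √(2 · 2.67e+14 / 8e+10) m/s ≈ 81.7 m/s = 81.7 m/s.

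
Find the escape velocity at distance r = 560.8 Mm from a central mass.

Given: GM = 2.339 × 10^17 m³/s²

Convert to SI: r = 560.8 Mm = 5.608e+08 m.
Escape velocity comes from setting total energy to zero: ½v² − GM/r = 0 ⇒ v_esc = √(2GM / r).
v_esc = √(2 · 2.339e+17 / 5.608e+08) m/s ≈ 2.888e+04 m/s = 28.88 km/s.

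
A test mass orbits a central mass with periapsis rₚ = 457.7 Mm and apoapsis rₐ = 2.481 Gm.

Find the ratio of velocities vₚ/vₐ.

Convert to SI: rₚ = 457.7 Mm = 4.577e+08 m; rₐ = 2.481 Gm = 2.481e+09 m.
Conservation of angular momentum gives rₚvₚ = rₐvₐ, so vₚ/vₐ = rₐ/rₚ.
vₚ/vₐ = 2.481e+09 / 4.577e+08 ≈ 5.421.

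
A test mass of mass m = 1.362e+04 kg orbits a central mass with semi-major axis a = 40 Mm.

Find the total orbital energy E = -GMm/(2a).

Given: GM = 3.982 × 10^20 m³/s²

Convert to SI: a = 40 Mm = 4e+07 m.
E = −GMm / (2a).
E = −3.982e+20 · 1.362e+04 / (2 · 4e+07) J ≈ -6.779e+16 J = -67.79 PJ.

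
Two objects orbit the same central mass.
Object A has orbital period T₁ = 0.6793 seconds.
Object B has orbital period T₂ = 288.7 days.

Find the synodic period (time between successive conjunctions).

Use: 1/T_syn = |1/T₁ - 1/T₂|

Convert to SI: T₂ = 288.7 days = 2.49437e+07 s.
T_syn = |T₁ · T₂ / (T₁ − T₂)|.
T_syn = |0.6793 · 2.49437e+07 / (0.6793 − 2.49437e+07)| s ≈ 0.6793 s = 0.6793 seconds.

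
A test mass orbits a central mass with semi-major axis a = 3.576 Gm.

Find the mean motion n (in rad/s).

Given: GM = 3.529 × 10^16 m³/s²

Convert to SI: a = 3.576 Gm = 3.576e+09 m.
n = √(GM / a³).
n = √(3.529e+16 / (3.576e+09)³) rad/s ≈ 8.785e-07 rad/s.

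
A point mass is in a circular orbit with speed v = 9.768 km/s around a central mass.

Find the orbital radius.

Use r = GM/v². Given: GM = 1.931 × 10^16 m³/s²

Convert to SI: v = 9.768 km/s = 9768 m/s.
For a circular orbit, v² = GM / r, so r = GM / v².
r = 1.931e+16 / (9768)² m ≈ 2.024e+08 m = 2.024 × 10^8 m.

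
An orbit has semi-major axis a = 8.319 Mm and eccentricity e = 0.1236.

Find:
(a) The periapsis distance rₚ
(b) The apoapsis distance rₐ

Convert to SI: a = 8.319 Mm = 8.319e+06 m.
(a) rₚ = a(1 − e) = 8.319e+06 · (1 − 0.1236) = 8.319e+06 · 0.8764 ≈ 7.291e+06 m = 7.291 Mm.
(b) rₐ = a(1 + e) = 8.319e+06 · (1 + 0.1236) = 8.319e+06 · 1.1236 ≈ 9.347e+06 m = 9.347 Mm.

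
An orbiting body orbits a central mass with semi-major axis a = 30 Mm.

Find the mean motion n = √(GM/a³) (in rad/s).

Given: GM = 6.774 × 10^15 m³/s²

Convert to SI: a = 30 Mm = 3e+07 m.
n = √(GM / a³).
n = √(6.774e+15 / (3e+07)³) rad/s ≈ 0.0005009 rad/s.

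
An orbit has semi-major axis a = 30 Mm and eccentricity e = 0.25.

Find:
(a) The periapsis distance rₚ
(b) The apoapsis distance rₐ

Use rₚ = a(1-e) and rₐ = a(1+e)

Convert to SI: a = 30 Mm = 3e+07 m.
(a) rₚ = a(1 − e) = 3e+07 · (1 − 0.25) = 3e+07 · 0.75 ≈ 2.25e+07 m = 22.5 Mm.
(b) rₐ = a(1 + e) = 3e+07 · (1 + 0.25) = 3e+07 · 1.25 ≈ 3.75e+07 m = 37.5 Mm.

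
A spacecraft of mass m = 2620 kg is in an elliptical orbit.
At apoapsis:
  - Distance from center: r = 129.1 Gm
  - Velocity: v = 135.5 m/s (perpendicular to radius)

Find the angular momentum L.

Convert to SI: r = 129.1 Gm = 1.291e+11 m.
Since v is perpendicular to r, L = m · v · r.
L = 2620 · 135.5 · 1.291e+11 kg·m²/s ≈ 4.583e+16 kg·m²/s.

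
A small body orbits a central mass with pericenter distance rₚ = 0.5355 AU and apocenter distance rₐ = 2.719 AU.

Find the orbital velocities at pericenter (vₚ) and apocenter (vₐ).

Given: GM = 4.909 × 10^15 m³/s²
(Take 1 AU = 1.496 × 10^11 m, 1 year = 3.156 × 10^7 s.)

Convert to SI: rₚ = 0.5355 AU = 8.01108e+10 m; rₐ = 2.719 AU = 4.06762e+11 m.
Use the vis-viva equation v² = GM(2/r − 1/a) with a = (rₚ + rₐ)/2 = (8.01108e+10 + 4.06762e+11)/2 = 2.43437e+11 m.
vₚ = √(GM · (2/rₚ − 1/a)) = √(4.909e+15 · (2/8.01108e+10 − 1/2.43437e+11)) m/s ≈ 320 m/s = 0.0675 AU/year.
vₐ = √(GM · (2/rₐ − 1/a)) = √(4.909e+15 · (2/4.06762e+11 − 1/2.43437e+11)) m/s ≈ 63.02 m/s = 0.01329 AU/year.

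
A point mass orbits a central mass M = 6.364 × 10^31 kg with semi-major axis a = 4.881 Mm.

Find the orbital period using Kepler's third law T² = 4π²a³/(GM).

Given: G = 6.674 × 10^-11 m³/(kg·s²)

Convert to SI: a = 4.881 Mm = 4.881e+06 m.
GM = G · M = 6.674e-11 · 6.364e+31 = 4.24733e+21 m³/s².
Kepler's third law: T = 2π √(a³ / GM).
Substituting a = 4.881e+06 m and GM = 4.24733e+21 m³/s²:
T = 2π √((4.881e+06)³ / 4.24733e+21) s
T ≈ 1.04 s = 1.04 seconds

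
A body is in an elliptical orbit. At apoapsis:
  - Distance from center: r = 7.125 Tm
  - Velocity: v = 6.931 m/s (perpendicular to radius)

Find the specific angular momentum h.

Convert to SI: r = 7.125 Tm = 7.125e+12 m.
With v perpendicular to r, h = r · v.
h = 7.125e+12 · 6.931 m²/s ≈ 4.938e+13 m²/s.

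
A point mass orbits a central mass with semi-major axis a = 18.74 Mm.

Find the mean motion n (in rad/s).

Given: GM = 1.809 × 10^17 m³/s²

Convert to SI: a = 18.74 Mm = 1.874e+07 m.
n = √(GM / a³).
n = √(1.809e+17 / (1.874e+07)³) rad/s ≈ 0.005243 rad/s.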